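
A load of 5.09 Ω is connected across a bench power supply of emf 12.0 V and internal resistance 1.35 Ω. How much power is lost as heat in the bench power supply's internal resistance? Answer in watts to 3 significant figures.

r is in series with the load, so it carries the full circuit current — the loss in it is I²r.
I = ε / (r + R) = 12.0 / (1.35 + 5.09) = 1.863 A
P_int = I² r = (1.863)² × 1.35 = 4.687 W

4.69 W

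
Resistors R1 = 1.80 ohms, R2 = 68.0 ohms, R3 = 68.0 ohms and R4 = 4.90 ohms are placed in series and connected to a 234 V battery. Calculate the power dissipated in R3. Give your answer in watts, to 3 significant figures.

183 W

Since the resistors are in series they all carry the loop current I = V/R_total; the power in any one is I²R.
R_total = 1.80 + 68.0 + 68.0 + 4.90 = 142.7 Ω
I = V / R_total = 234 / 142.7 = 1.640 A
P_R3 = I² × R3 = (1.640)² × 68.0 = 182.8 W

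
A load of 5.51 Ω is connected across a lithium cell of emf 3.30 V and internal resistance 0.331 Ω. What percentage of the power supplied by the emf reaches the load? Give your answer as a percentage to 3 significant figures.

94.3 %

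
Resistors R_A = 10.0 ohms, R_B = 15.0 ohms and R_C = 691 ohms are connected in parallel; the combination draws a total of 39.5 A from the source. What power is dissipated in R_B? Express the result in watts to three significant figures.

3680 W

The branches share the same voltage, but only the total current is given — find V from the equivalent resistance first.
1/R_eq = 1/10.0 + 1/15.0 + 1/691 ⇒ R_eq = 5.948 Ω
V = I_total × R_eq = 39.50 × 5.948 = 235.0 V
P_R_B = V² / R_B = (235.0)² / 15.0 = 3680 W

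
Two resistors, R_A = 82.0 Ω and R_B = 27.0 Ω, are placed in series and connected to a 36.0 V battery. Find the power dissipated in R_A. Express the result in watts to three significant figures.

8.94 W

The current is common to all series resistors; compute it, then apply P = I²R for the target.
R_total = 82.0 + 27.0 = 109.0 Ω
I = V / R_total = 36.0 / 109.0 = 0.3303 A
P_R_A = I² × R_A = (0.3303)² × 82.0 = 8.945 W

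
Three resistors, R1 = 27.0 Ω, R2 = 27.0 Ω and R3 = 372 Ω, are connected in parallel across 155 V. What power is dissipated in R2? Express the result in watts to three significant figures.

Each parallel branch sees the full supply voltage, so P = V²/R applies directly to the target branch.
P_R2 = V² / R2 = (155)² / 27.0 Ω = 889.8 W

890 W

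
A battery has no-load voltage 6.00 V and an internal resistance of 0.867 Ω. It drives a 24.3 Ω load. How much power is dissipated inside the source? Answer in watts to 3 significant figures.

The source's internal resistance is just another series element carrying I; its dissipation is I²r.
I = ε / (r + R) = 6.00 / (0.867 + 24.3) = 0.2384 A
P_int = I² r = (0.2384)² × 0.867 = 0.04928 W

0.0493 W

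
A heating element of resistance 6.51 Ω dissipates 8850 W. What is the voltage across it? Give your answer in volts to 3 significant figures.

The two known quantities fix the third via V = √(P R).
V = √(8850 × 6.51) = 240.0 V

240 V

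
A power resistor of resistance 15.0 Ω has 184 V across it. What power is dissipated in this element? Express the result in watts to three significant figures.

Voltage and resistance are given, so P = V²/R is the one-step route.
P = (184 V)² / 15.0 Ω = 2257 W

2260 W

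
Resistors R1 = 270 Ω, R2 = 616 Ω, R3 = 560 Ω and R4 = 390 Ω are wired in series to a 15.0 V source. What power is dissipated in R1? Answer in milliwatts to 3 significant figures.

Every series element carries the same I. Get I from the total resistance, then P = I² × R1.
R_total = 270 + 616 + 560 + 390 = 1836 Ω
I = V / R_total = 15.0 / 1836 = 0.008170 A
P_R1 = I² × R1 = (0.008170)² × 270 = 0.01802 W

18.0 mW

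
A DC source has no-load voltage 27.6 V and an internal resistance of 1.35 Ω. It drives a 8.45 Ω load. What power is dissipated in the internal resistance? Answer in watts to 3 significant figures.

10.7 W

The source's internal resistance is just another series element carrying I; its dissipation is I²r.
I = ε / (r + R) = 27.6 / (1.35 + 8.45) = 2.816 A
P_int = I² r = (2.816)² × 1.35 = 10.71 W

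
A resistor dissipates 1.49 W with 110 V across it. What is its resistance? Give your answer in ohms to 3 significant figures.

Inverting the appropriate power form: R = V² / P.
R = (110)² / 1.49 = 8121 Ω

8120 Ω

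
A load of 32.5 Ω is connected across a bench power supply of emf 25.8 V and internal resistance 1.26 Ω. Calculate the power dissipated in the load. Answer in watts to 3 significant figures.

With r and R in series, I = ε/(r+R); the load dissipates I²R.
I = ε / (r + R) = 25.8 / (1.26 + 32.5) = 0.7642 A
P_load = I² R = (0.7642)² × 32.5 = 18.98 W

19.0 W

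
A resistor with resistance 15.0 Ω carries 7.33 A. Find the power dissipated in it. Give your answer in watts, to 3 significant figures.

The current through and the resistance of the element are both given; use P = I²R.
P = (7.330 A)² × 15.0 Ω = 805.9 W

806 W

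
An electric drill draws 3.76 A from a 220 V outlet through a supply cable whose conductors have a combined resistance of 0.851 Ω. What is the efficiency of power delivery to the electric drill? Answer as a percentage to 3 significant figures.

98.5 %

The supply cable carries the full 3.76 A.
P_line = I² R_line = (3.760)² × 0.851 = 12.03 W
P_source = V I = 220 × 3.760 = 827.2 W; P_load = 815.2 W
η = P_load / P_source = 815.2 / 827.2 = 0.9855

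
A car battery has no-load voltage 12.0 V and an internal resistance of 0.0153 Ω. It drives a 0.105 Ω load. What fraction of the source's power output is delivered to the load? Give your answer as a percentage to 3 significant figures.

87.3 %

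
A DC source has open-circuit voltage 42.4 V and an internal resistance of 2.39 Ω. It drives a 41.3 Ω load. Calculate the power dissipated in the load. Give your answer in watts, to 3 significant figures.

The internal resistance and the load are in series, so the same I flows through both; get I from ε/(r+R), then I²R for the load.
I = ε / (r + R) = 42.4 / (2.39 + 41.3) = 0.9705 A
P_load = I² R = (0.9705)² × 41.3 = 38.90 W

38.9 W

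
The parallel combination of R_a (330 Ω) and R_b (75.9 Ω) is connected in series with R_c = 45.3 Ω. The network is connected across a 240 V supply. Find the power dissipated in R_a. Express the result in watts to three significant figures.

Combine R_a and R_b into their parallel equivalent first, reducing the network to two series resistors.
R_p = (330×75.9)/(330+75.9) = 61.71 Ω
R_total = R_p + 45.3 = 61.71 + 45.3 = 107.0 Ω
I = V / R_total = 240 / 107.0 = 2.243 A
Voltage across the parallel pair: V_p = I × R_p = 2.243 × 61.71 = 138.4 V
Use P = V²/R for R_a with V = V_p.
P_R_a = (138.4)² / 330 = 58.04 W

58.0 W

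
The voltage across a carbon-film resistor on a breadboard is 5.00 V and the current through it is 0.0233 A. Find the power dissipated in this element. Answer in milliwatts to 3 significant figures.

116 mW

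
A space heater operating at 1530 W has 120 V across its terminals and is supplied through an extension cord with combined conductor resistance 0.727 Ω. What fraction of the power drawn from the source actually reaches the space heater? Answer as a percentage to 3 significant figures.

I = P / V = 1530 / 120 = 12.75 A through the extension cord.
P_line = I² R_line = (12.75)² × 0.727 = 118.2 W
P_source = P_load + P_line = 1530 + 118.2 = 1648 W
η = P_load / P_source = 1530 / 1648 = 0.9283

92.8 %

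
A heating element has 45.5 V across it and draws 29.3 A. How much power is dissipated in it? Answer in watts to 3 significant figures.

1330 W

With V and I both given, power follows immediately from P = V I.
P = 45.5 V × 29.30 A = 1333 W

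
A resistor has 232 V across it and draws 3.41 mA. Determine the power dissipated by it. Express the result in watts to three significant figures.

With V and I both given, power follows immediately from P = V I.
P = 232 V × 0.003410 A = 0.7911 W

0.791 W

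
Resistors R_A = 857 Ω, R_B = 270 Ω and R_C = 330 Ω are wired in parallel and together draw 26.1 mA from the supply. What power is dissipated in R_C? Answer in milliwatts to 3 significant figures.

Parallel branches share V, not I — compute V via R_eq, then use V²/R for the target branch.
1/R_eq = 1/857 + 1/270 + 1/330 ⇒ R_eq = 126.6 Ω
V = I_total × R_eq = 0.02610 × 126.6 = 3.303 V
P_R_C = V² / R_C = (3.303)² / 330 = 0.03307 W

33.1 mW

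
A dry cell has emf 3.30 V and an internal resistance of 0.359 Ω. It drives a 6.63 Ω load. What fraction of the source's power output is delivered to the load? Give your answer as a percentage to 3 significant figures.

η = P_load/(P_load+P_int) = I²R/(I²R+I²r) = R/(R+r) — the I² cancels for series elements.
η = R / (R + r) = 6.63 / (6.63 + 0.359) = 0.9486

94.9 %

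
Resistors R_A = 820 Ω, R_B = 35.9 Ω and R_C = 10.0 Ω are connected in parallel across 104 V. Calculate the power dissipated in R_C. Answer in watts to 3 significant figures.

The supply voltage appears across each parallel branch — just use P = V²/R_C.
P_R_C = V² / R_C = (104)² / 10.0 Ω = 1082 W

1080 W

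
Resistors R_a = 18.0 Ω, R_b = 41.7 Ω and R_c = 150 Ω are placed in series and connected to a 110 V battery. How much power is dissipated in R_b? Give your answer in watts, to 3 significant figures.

In a series string the same current flows through every resistor — find that current, then P = I²R for the one we want.
R_total = 18.0 + 41.7 + 150 = 209.7 Ω
I = V / R_total = 110 / 209.7 = 0.5246 A
P_R_b = I² × R_b = (0.5246)² × 41.7 = 11.47 W

11.5 W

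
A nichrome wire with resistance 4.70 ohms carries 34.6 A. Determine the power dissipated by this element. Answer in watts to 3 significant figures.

5630 W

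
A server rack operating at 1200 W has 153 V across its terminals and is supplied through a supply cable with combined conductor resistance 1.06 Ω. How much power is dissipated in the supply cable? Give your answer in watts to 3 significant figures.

The supply cable is a series resistance carrying the load current; its dissipation is I²R_line.
I = P / V = 1200 / 153 = 7.843 A through the supply cable.
P_line = I² R_line = (7.843)² × 1.06 = 65.21 W

65.2 W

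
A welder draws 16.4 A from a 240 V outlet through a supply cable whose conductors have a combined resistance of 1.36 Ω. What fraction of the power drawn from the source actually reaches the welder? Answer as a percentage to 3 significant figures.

The supply cable carries the full 16.4 A.
P_line = I² R_line = (16.40)² × 1.36 = 365.8 W
P_source = V I = 240 × 16.40 = 3936 W; P_load = 3570 W
η = P_load / P_source = 3570 / 3936 = 0.9071

90.7 %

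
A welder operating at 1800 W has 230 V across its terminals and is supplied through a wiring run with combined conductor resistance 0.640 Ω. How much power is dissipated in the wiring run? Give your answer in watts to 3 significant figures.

Only the current and the line resistance are needed for the I²R loss.
I = P / V = 1800 / 230 = 7.826 A through the wiring run.
P_line = I² R_line = (7.826)² × 0.640 = 39.20 W

39.2 W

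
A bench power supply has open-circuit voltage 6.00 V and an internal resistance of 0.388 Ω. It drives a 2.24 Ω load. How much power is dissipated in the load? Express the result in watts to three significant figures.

11.7 W

With r and R in series, I = ε/(r+R); the load dissipates I²R.
I = ε / (r + R) = 6.00 / (0.388 + 2.24) = 2.283 A
P_load = I² R = (2.283)² × 2.24 = 11.68 W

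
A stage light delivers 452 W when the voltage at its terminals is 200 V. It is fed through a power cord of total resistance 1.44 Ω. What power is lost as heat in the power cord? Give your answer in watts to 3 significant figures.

Line loss is just I²R for the cable — we know both I and R_line directly.
I = P / V = 452 / 200 = 2.260 A through the power cord.
P_line = I² R_line = (2.260)² × 1.44 = 7.355 W

7.35 W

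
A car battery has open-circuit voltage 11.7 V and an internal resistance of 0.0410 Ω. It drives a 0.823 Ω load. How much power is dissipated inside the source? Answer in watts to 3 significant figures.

r is in series with the load, so it carries the full circuit current — the loss in it is I²r.
I = ε / (r + R) = 11.7 / (0.0410 + 0.823) = 13.54 A
P_int = I² r = (13.54)² × 0.0410 = 7.518 W

7.52 W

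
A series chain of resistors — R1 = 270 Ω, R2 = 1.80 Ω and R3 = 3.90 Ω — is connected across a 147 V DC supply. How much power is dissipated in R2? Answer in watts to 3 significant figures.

0.512 W

The current is common to all series resistors; compute it, then apply P = I²R for the target.
R_total = 270 + 1.80 + 3.90 = 275.7 Ω
I = V / R_total = 147 / 275.7 = 0.5332 A
P_R2 = I² × R2 = (0.5332)² × 1.80 = 0.5117 W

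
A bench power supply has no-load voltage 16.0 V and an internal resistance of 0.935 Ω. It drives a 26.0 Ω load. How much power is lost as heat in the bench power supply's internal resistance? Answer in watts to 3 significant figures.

0.330 W

The internal resistance carries the same current as the load; P_int = I²r.
I = ε / (r + R) = 16.0 / (0.935 + 26.0) = 0.5940 A
P_int = I² r = (0.5940)² × 0.935 = 0.3299 W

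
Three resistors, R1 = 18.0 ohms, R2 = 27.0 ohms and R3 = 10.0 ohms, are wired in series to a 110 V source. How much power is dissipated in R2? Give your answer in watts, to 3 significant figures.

108 W

The current is common to all series resistors; compute it, then apply P = I²R for the target.
R_total = 18.0 + 27.0 + 10.0 = 55.00 Ω
I = V / R_total = 110 / 55.00 = 2.000 A
P_R2 = I² × R2 = (2.000)² × 27.0 = 108.0 W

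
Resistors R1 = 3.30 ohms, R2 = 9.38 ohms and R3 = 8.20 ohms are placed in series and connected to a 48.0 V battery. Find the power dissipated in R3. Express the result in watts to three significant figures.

Series elements share the same current, so find I first, then use P = I²R.
R_total = 3.30 + 9.38 + 8.20 = 20.88 Ω
I = V / R_total = 48.0 / 20.88 = 2.299 A
P_R3 = I² × R3 = (2.299)² × 8.20 = 43.33 W

43.3 W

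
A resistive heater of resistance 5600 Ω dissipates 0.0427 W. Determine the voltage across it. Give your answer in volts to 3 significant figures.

15.5 V

The two known quantities fix the third via V = √(P R).
V = √(0.0427 × 5600) = 15.46 V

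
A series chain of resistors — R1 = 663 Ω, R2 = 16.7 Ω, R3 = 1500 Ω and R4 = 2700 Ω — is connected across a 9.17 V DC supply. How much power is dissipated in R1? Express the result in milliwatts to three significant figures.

Every series element carries the same I. Get I from the total resistance, then P = I² × R1.
R_total = 663 + 16.7 + 1500 + 2700 = 4880 Ω
I = V / R_total = 9.17 / 4880 = 0.001879 A
P_R1 = I² × R1 = (0.001879)² × 663 = 0.002341 W

2.34 mW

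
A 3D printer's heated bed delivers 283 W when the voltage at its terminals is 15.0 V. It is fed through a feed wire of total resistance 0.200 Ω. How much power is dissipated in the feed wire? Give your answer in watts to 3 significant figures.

Only the current and the line resistance are needed for the I²R loss.
I = P / V = 283 / 15.0 = 18.87 A through the feed wire.
P_line = I² R_line = (18.87)² × 0.200 = 71.19 W

71.2 W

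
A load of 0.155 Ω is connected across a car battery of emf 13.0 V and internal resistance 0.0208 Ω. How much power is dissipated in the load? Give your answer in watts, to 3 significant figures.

With r and R in series, I = ε/(r+R); the load dissipates I²R.
I = ε / (r + R) = 13.0 / (0.0208 + 0.155) = 73.95 A
P_load = I² R = (73.95)² × 0.155 = 847.6 W

848 W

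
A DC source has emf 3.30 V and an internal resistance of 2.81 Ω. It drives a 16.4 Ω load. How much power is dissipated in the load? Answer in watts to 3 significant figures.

The internal resistance and the load are in series, so the same I flows through both; get I from ε/(r+R), then I²R for the load.
I = ε / (r + R) = 3.30 / (2.81 + 16.4) = 0.1718 A
P_load = I² R = (0.1718)² × 16.4 = 0.4840 W

0.484 W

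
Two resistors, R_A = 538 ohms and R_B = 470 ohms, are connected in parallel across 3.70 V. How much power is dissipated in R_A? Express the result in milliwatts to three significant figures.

25.4 mW

R_A sits directly across the source, so P = V²/R with V = 3.70 V.
P_R_A = V² / R_A = (3.70)² / 538 Ω = 0.02545 W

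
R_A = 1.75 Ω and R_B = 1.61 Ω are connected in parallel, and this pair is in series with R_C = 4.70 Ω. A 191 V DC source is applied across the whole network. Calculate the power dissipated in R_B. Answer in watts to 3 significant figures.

Reduce the parallel combination to a single R_p; the circuit then becomes R_p in series with the remaining resistor.
R_p = (1.75×1.61)/(1.75+1.61) = 0.8385 Ω
R_total = R_p + 4.70 = 0.8385 + 4.70 = 5.539 Ω
I = V / R_total = 191 / 5.539 = 34.49 A
Voltage across the parallel pair: V_p = I × R_p = 34.49 × 0.8385 = 28.92 V
R_B sits across V_p; its power is V_p²/R.
P_R_B = (28.92)² / 1.61 = 519.4 W

519 W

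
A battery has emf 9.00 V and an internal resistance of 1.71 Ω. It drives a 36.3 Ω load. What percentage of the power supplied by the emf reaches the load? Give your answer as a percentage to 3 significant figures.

95.5 %

The source delivers εI, of which I²R reaches the load and I²r is lost; since I is common, η = R/(R+r).
η = R / (R + r) = 36.3 / (36.3 + 1.71) = 0.9550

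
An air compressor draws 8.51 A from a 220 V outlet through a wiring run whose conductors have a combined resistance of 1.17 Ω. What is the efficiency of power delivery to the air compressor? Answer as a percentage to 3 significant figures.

95.5 %

The wiring run carries the full 8.51 A.
P_line = I² R_line = (8.510)² × 1.17 = 84.73 W
P_source = V I = 220 × 8.510 = 1872 W; P_load = 1787 W
η = P_load / P_source = 1787 / 1872 = 0.9547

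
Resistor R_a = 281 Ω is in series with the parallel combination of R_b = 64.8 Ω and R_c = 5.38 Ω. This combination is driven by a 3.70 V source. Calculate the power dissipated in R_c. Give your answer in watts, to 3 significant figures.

0.000768 W

Replace R_b and R_c with their parallel equivalent so the circuit becomes R_a in series with R_p.
R_p = (64.8×5.38)/(64.8+5.38) = 4.968 Ω
R_total = 281 + 4.968 = 286.0 Ω
I = V / R_total = 3.70 / 286.0 = 0.01294 A
Voltage across the parallel pair: V_p = I × R_p = 0.01294 × 4.968 = 0.06427 V
R_c is across V_p, so use P = V²/R for that branch.
P_R_c = (0.06427)² / 5.38 = 0.0007678 W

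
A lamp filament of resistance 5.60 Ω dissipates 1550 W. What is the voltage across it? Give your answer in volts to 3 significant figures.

Inverting the appropriate power form: V = √(P R).
V = √(1550 × 5.60) = 93.17 V

93.2 V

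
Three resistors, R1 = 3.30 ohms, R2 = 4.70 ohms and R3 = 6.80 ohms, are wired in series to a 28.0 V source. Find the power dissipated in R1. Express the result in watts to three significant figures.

Every series element carries the same I. Get I from the total resistance, then P = I² × R1.
R_total = 3.30 + 4.70 + 6.80 = 14.80 Ω
I = V / R_total = 28.0 / 14.80 = 1.892 A
P_R1 = I² × R1 = (1.892)² × 3.30 = 11.81 W

11.8 W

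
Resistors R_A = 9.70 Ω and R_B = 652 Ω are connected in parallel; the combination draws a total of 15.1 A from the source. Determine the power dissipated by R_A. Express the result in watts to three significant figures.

2150 W

We need the common branch voltage; get it from I_total × R_eq, then P = V²/R for the branch.
1/R_eq = 1/9.70 + 1/652 ⇒ R_eq = 9.558 Ω
V = I_total × R_eq = 15.10 × 9.558 = 144.3 V
P_R_A = V² / R_A = (144.3)² / 9.70 = 2147 W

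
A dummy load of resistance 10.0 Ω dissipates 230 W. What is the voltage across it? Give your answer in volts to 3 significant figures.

Rearranging the power relation for the two known quantities gives V = √(P R).
V = √(230 × 10.0) = 47.96 V

48.0 V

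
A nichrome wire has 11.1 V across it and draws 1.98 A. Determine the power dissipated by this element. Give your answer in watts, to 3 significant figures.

22.0 W

V and I are known directly — P = V I, no intermediate step needed.
P = 11.1 V × 1.980 A = 21.98 W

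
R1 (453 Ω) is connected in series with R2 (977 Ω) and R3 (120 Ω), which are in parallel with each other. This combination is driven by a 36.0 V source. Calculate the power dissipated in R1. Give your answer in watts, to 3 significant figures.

Collapse R2‖R3 to a single equivalent, reducing the network to two series elements.
R_p = (977×120)/(977+120) = 106.9 Ω
R_total = 453 + 106.9 = 559.9 Ω
I = V / R_total = 36.0 / 559.9 = 0.06430 A
R1 is in the main series path, so its power is I²R1.
P_R1 = (0.06430)² × 453 = 1.873 W

1.87 W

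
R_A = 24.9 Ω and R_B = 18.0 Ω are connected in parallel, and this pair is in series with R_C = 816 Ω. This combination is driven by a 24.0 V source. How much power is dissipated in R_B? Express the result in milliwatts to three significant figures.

First find R_p for the parallel pair, then treat R_p + R_C as a series loop.
R_p = (24.9×18.0)/(24.9+18.0) = 10.45 Ω
R_total = R_p + 816 = 10.45 + 816 = 826.4 Ω
I = V / R_total = 24.0 / 826.4 = 0.02904 A
Voltage across the parallel pair: V_p = I × R_p = 0.02904 × 10.45 = 0.3034 V
R_B sits across V_p; its power is V_p²/R.
P_R_B = (0.3034)² / 18.0 = 0.005114 W

5.11 mW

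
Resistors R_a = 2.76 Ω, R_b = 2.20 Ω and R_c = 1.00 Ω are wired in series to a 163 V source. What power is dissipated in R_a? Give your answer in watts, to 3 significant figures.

2060 W

Since the resistors are in series they all carry the loop current I = V/R_total; the power in any one is I²R.
R_total = 2.76 + 2.20 + 1.00 = 5.960 Ω
I = V / R_total = 163 / 5.960 = 27.35 A
P_R_a = I² × R_a = (27.35)² × 2.76 = 2064 W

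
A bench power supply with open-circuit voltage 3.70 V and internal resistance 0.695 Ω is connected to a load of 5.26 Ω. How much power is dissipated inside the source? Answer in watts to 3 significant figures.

The source's internal resistance is just another series element carrying I; its dissipation is I²r.
I = ε / (r + R) = 3.70 / (0.695 + 5.26) = 0.6213 A
P_int = I² r = (0.6213)² × 0.695 = 0.2683 W

0.268 W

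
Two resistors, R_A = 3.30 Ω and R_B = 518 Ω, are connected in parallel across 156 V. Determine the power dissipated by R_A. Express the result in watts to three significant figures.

Parallel branches share the same voltage; P = V²/R gives the branch power in one step.
P_R_A = V² / R_A = (156)² / 3.30 Ω = 7375 W

7370 W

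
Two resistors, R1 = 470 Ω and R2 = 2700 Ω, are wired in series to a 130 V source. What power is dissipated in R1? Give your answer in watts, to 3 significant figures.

0.790 W

Since the resistors are in series they all carry the loop current I = V/R_total; the power in any one is I²R.
R_total = 470 + 2700 = 3170 Ω
I = V / R_total = 130 / 3170 = 0.04101 A
P_R1 = I² × R1 = (0.04101)² × 470 = 0.7904 W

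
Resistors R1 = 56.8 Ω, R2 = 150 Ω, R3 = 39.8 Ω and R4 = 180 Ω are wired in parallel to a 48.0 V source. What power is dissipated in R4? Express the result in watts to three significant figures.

Parallel branches share the same voltage; P = V²/R gives the branch power in one step.
P_R4 = V² / R4 = (48.0)² / 180 Ω = 12.80 W

12.8 W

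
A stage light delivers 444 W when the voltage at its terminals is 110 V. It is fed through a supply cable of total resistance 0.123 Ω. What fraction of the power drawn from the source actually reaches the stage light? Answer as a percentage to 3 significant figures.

99.6 %

I = P / V = 444 / 110 = 4.036 A through the supply cable.
P_line = I² R_line = (4.036)² × 0.123 = 2.004 W
P_source = P_load + P_line = 444.0 + 2.004 = 446.0 W
η = P_load / P_source = 444.0 / 446.0 = 0.9955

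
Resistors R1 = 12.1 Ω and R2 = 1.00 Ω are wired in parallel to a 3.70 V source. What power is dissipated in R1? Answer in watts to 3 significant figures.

Each parallel branch sees the full supply voltage, so P = V²/R applies directly to the target branch.
P_R1 = V² / R1 = (3.70)² / 12.1 Ω = 1.131 W

1.13 W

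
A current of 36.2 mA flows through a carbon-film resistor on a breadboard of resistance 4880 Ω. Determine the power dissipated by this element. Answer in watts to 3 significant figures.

6.39 W

Knowing I and R, the power is just I²R — no need to find V first.
P = (0.03620 A)² × 4880 Ω = 6.395 W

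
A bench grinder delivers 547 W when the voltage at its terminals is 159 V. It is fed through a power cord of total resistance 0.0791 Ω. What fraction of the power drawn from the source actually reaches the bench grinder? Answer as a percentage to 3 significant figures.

99.8 %

I = P / V = 547 / 159 = 3.440 A through the power cord.
P_line = I² R_line = (3.440)² × 0.0791 = 0.9362 W
P_source = P_load + P_line = 547.0 + 0.9362 = 547.9 W
η = P_load / P_source = 547.0 / 547.9 = 0.9983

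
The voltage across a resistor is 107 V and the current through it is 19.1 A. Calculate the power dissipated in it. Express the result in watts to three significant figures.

2040 W

With V and I both given, power follows immediately from P = V I.
P = 107 V × 19.10 A = 2044 W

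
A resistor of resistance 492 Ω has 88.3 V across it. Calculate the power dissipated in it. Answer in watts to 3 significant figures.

15.8 W

With V across and R both known, P = V²/R gives the dissipation directly.
P = (88.3 V)² / 492 Ω = 15.85 W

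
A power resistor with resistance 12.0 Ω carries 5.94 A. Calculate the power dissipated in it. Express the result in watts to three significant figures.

Knowing I and R, the power is just I²R — no need to find V first.
P = (5.940 A)² × 12.0 Ω = 423.4 W

423 W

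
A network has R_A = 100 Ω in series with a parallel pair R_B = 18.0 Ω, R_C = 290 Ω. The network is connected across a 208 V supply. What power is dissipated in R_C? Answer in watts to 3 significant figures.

3.13 W

Collapse R_B‖R_C to a single equivalent, reducing the network to two series elements.
R_p = (18.0×290)/(18.0+290) = 16.95 Ω
R_total = 100 + 16.95 = 116.9 Ω
I = V / R_total = 208 / 116.9 = 1.779 A
Voltage across the parallel pair: V_p = I × R_p = 1.779 × 16.95 = 30.14 V
R_C sees V_p directly, so P = V_p² / R_C.
P_R_C = (30.14)² / 290 = 3.133 W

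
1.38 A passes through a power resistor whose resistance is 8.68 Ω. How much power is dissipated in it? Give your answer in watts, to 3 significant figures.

With I and R stated, P = I²R applies in one step.
P = (1.380 A)² × 8.68 Ω = 16.53 W

16.5 W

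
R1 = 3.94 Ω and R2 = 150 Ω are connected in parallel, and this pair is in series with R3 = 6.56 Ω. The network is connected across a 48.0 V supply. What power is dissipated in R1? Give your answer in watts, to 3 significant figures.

Collapse the R1‖R2 pair into one equivalent R_p; then R_p and R3 form a series string.
R_p = (3.94×150)/(3.94+150) = 3.839 Ω
R_total = R_p + 6.56 = 3.839 + 6.56 = 10.40 Ω
I = V / R_total = 48.0 / 10.40 = 4.616 A
Voltage across the parallel pair: V_p = I × R_p = 4.616 × 3.839 = 17.72 V
R1 has V_p across it, so P = V_p²/R1.
P_R1 = (17.72)² / 3.94 = 79.70 W

79.7 W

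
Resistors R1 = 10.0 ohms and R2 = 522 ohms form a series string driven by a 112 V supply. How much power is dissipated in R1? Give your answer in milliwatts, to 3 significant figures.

443 mW

Every series element carries the same I. Get I from the total resistance, then P = I² × R1.
R_total = 10.0 + 522 = 532.0 Ω
I = V / R_total = 112 / 532.0 = 0.2105 A
P_R1 = I² × R1 = (0.2105)² × 10.0 = 0.4432 W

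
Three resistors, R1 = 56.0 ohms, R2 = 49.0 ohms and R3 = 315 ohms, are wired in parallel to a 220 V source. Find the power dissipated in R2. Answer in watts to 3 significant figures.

R2 sits directly across the source, so P = V²/R with V = 220 V.
P_R2 = V² / R2 = (220)² / 49.0 Ω = 987.8 W

988 W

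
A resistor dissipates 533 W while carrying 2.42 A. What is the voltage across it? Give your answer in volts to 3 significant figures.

Rearranging the power relation for the two known quantities gives V = P / I.
V = 533 / 2.420 = 220.2 V

220 V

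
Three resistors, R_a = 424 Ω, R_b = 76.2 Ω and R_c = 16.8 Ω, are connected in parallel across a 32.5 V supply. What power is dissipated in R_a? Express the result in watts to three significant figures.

The supply voltage appears across each parallel branch — just use P = V²/R_a.
P_R_a = V² / R_a = (32.5)² / 424 Ω = 2.491 W

2.49 W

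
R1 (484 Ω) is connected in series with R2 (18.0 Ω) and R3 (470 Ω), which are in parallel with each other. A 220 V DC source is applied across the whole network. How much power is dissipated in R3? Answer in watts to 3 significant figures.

First combine the parallel branches into one equivalent R_p, then R1 + R_p is a series pair.
R_p = (18.0×470)/(18.0+470) = 17.34 Ω
R_total = 484 + 17.34 = 501.3 Ω
I = V / R_total = 220 / 501.3 = 0.4388 A
Voltage across the parallel pair: V_p = I × R_p = 0.4388 × 17.34 = 7.608 V
R3 is across V_p, so use P = V²/R for that branch.
P_R3 = (7.608)² / 470 = 0.1231 W

0.123 W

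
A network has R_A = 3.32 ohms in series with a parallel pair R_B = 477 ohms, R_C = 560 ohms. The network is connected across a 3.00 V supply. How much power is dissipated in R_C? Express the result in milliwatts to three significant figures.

First combine the parallel branches into one equivalent R_p, then R_A + R_p is a series pair.
R_p = (477×560)/(477+560) = 257.6 Ω
R_total = 3.32 + 257.6 = 260.9 Ω
I = V / R_total = 3.00 / 260.9 = 0.01150 A
Voltage across the parallel pair: V_p = I × R_p = 0.01150 × 257.6 = 2.962 V
R_C sees V_p directly, so P = V_p² / R_C.
P_R_C = (2.962)² / 560 = 0.01567 W

15.7 mW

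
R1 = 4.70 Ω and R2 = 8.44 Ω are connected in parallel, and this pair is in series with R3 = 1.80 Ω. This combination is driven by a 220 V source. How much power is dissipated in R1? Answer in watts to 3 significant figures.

4040 W

First find R_p for the parallel pair, then treat R_p + R3 as a series loop.
R_p = (4.70×8.44)/(4.70+8.44) = 3.019 Ω
R_total = R_p + 1.80 = 3.019 + 1.80 = 4.819 Ω
I = V / R_total = 220 / 4.819 = 45.65 A
Voltage across the parallel pair: V_p = I × R_p = 45.65 × 3.019 = 137.8 V
Use P = V²/R for R1 with V = V_p.
P_R1 = (137.8)² / 4.70 = 4042 W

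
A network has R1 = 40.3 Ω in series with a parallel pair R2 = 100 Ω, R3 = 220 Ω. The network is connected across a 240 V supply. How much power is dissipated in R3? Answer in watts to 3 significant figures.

Replace R2 and R3 with their parallel equivalent so the circuit becomes R1 in series with R_p.
R_p = (100×220)/(100+220) = 68.75 Ω
R_total = 40.3 + 68.75 = 109.0 Ω
I = V / R_total = 240 / 109.0 = 2.201 A
Voltage across the parallel pair: V_p = I × R_p = 2.201 × 68.75 = 151.3 V
R3 sees V_p directly, so P = V_p² / R3.
P_R3 = (151.3)² / 220 = 104.1 W

104 W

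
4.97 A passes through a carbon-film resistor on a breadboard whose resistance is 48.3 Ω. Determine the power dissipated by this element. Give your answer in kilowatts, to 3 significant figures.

1.19 kW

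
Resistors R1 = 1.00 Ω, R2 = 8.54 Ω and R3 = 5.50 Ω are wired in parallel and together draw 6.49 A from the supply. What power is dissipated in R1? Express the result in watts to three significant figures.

25.0 W

Parallel branches share V, not I — compute V via R_eq, then use V²/R for the target branch.
1/R_eq = 1/1.00 + 1/8.54 + 1/5.50 ⇒ R_eq = 0.7699 Ω
V = I_total × R_eq = 6.490 × 0.7699 = 4.996 V
P_R1 = V² / R1 = (4.996)² / 1.00 = 24.96 W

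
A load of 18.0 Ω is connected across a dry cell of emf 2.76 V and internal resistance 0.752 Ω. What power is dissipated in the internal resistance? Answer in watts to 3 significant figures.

Internal loss is I²r, with I set by the total series resistance r+R.
I = ε / (r + R) = 2.76 / (0.752 + 18.0) = 0.1472 A
P_int = I² r = (0.1472)² × 0.752 = 0.01629 W

0.0163 W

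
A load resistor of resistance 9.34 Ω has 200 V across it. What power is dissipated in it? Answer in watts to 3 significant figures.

V and R are stated; P = V²/R avoids computing the current.
P = (200 V)² / 9.34 Ω = 4283 W

4280 W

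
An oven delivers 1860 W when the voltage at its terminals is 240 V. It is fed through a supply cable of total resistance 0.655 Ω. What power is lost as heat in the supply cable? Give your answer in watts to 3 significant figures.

The supply cable is a series resistance carrying the load current; its dissipation is I²R_line.
I = P / V = 1860 / 240 = 7.750 A through the supply cable.
P_line = I² R_line = (7.750)² × 0.655 = 39.34 W

39.3 W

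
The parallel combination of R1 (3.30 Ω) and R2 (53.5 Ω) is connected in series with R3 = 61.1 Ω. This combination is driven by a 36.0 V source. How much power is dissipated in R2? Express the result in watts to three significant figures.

Combine R1 and R2 into their parallel equivalent first, reducing the network to two series resistors.
R_p = (3.30×53.5)/(3.30+53.5) = 3.108 Ω
R_total = R_p + 61.1 = 3.108 + 61.1 = 64.21 Ω
I = V / R_total = 36.0 / 64.21 = 0.5607 A
Voltage across the parallel pair: V_p = I × R_p = 0.5607 × 3.108 = 1.743 V
R2 has V_p across it, so P = V_p²/R2.
P_R2 = (1.743)² / 53.5 = 0.05677 W

0.0568 W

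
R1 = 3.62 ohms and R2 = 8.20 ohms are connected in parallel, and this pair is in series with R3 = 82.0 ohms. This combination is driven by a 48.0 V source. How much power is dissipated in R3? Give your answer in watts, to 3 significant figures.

26.5 W

Combine R1 and R2 into their parallel equivalent first, reducing the network to two series resistors.
R_p = (3.62×8.20)/(3.62+8.20) = 2.511 Ω
R_total = R_p + 82.0 = 2.511 + 82.0 = 84.51 Ω
I = V / R_total = 48.0 / 84.51 = 0.5680 A
R3 carries the full series current, so P = I²R.
P_R3 = (0.5680)² × 82.0 = 26.45 W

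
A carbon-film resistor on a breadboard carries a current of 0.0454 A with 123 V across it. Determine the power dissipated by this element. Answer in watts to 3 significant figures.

5.58 W

Both the voltage across and the current through the element are known, so P = V I applies directly.
P = 123 V × 0.04540 A = 5.584 W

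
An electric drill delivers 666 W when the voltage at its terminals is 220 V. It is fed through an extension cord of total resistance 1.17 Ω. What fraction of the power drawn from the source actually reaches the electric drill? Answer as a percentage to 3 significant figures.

98.4 %

I = P / V = 666 / 220 = 3.027 A through the extension cord.
P_line = I² R_line = (3.027)² × 1.17 = 10.72 W
P_source = P_load + P_line = 666.0 + 10.72 = 676.7 W
η = P_load / P_source = 666.0 / 676.7 = 0.9842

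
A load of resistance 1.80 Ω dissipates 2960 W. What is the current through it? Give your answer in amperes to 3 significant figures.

40.6 A

Inverting the appropriate power form: I = √(P / R).
I = √(2960 / 1.80) = 40.55 A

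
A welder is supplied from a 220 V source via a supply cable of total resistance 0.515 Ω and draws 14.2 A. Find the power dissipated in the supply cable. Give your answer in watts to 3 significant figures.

104 W

Only the current and the line resistance are needed for the I²R loss.
The supply cable carries the full 14.2 A.
P_line = I² R_line = (14.20)² × 0.515 = 103.8 W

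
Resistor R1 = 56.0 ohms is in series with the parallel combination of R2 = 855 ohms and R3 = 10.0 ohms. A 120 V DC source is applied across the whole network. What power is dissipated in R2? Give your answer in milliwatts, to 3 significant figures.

379 mW

Reduce the parallel pair to R_p first; the network is then a simple series string.
R_p = (855×10.0)/(855+10.0) = 9.884 Ω
R_total = 56.0 + 9.884 = 65.88 Ω
I = V / R_total = 120 / 65.88 = 1.821 A
Voltage across the parallel pair: V_p = I × R_p = 1.821 × 9.884 = 18.00 V
R2 sees V_p directly, so P = V_p² / R2.
P_R2 = (18.00)² / 855 = 0.3791 W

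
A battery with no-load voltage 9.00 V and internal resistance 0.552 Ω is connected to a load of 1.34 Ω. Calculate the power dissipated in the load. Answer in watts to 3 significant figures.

30.3 W

The internal resistance and the load are in series, so the same I flows through both; get I from ε/(r+R), then I²R for the load.
I = ε / (r + R) = 9.00 / (0.552 + 1.34) = 4.757 A
P_load = I² R = (4.757)² × 1.34 = 30.32 W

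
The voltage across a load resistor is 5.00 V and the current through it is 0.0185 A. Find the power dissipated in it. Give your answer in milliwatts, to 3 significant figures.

92.5 mW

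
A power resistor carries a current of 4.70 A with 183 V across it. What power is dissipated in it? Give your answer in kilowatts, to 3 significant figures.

0.860 kW

Both the voltage across and the current through the element are known, so P = V I applies directly.
P = 183 V × 4.700 A = 860.1 W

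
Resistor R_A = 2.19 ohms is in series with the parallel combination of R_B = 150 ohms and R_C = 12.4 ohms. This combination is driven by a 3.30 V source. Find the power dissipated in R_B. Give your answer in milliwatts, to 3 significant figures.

First combine the parallel branches into one equivalent R_p, then R_A + R_p is a series pair.
R_p = (150×12.4)/(150+12.4) = 11.45 Ω
R_total = 2.19 + 11.45 = 13.64 Ω
I = V / R_total = 3.30 / 13.64 = 0.2419 A
Voltage across the parallel pair: V_p = I × R_p = 0.2419 × 11.45 = 2.770 V
R_B is across V_p, so use P = V²/R for that branch.
P_R_B = (2.770)² / 150 = 0.05116 W

51.2 mW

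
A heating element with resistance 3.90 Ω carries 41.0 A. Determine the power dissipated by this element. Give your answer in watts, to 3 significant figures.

6560 W

Current and resistance are given, so P = I²R is the direct form.
P = (41.00 A)² × 3.90 Ω = 6556 W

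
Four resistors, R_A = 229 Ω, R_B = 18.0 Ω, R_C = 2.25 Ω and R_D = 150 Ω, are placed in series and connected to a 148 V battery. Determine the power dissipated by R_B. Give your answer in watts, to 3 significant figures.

2.47 W

Series elements share the same current, so find I first, then use P = I²R.
R_total = 229 + 18.0 + 2.25 + 150 = 399.2 Ω
I = V / R_total = 148 / 399.2 = 0.3707 A
P_R_B = I² × R_B = (0.3707)² × 18.0 = 2.473 W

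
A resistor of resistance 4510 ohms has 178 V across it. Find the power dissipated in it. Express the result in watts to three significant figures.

7.03 W

V and R are stated; P = V²/R avoids computing the current.
P = (178 V)² / 4510 Ω = 7.025 W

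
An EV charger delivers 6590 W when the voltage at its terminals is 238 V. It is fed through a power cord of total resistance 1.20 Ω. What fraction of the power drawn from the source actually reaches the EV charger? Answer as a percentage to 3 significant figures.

I = P / V = 6590 / 238 = 27.69 A through the power cord.
P_line = I² R_line = (27.69)² × 1.20 = 920.0 W
P_source = P_load + P_line = 6590 + 920.0 = 7510 W
η = P_load / P_source = 6590 / 7510 = 0.8775

87.7 %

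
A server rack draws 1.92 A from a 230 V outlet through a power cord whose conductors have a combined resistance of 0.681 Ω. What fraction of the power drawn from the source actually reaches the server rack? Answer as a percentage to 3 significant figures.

99.4 %

The power cord carries the full 1.92 A.
P_line = I² R_line = (1.920)² × 0.681 = 2.510 W
P_source = V I = 230 × 1.920 = 441.6 W; P_load = 439.1 W
η = P_load / P_source = 439.1 / 441.6 = 0.9943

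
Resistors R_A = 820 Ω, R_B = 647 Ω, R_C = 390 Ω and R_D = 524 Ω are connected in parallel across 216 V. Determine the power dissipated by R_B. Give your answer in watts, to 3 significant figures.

Each parallel branch sees the full supply voltage, so P = V²/R applies directly to the target branch.
P_R_B = V² / R_B = (216)² / 647 Ω = 72.11 W

72.1 W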